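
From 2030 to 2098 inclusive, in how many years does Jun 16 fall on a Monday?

11

Track Jun 16's weekday year by year (advancing +1, or +2 across a Feb 29):
  2030: Sun  2031: Mon (+1) ✓  2032: Wed (+2)  2033: Thu (+1)  2034: Fri (+1)
  2035: Sat (+1)  2036: Mon (+2) ✓  2037: Tue (+1)  2038: Wed (+1)  2039: Thu (+1)
  2040: Sat (+2)  2041: Sun (+1)  2042: Mon (+1) ✓  2043: Tue (+1)  … (41 more years) …
  2085: Sat (+1)  2086: Sun (+1)  2087: Mon (+1) ✓  2088: Wed (+2)  2089: Thu (+1)
  2090: Fri (+1)  2091: Sat (+1)  2092: Mon (+2) ✓  2093: Tue (+1)  2094: Wed (+1)
  2095: Thu (+1)  2096: Sat (+2)  2097: Sun (+1)  2098: Mon (+1) ✓
Monday years: 2031, 2036, 2042, 2053, 2059, 2064, 2070, 2081, 2087, 2092, 2098 — 11 in total.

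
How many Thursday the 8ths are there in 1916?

Check the 8th of each month of 1916: Jan 8: Sat, Feb 8: Tue, Mar 8: Wed, Apr 8: Sat, May 8: Mon, Jun 8: Thu, Jul 8: Sat, Aug 8: Tue, Sep 8: Fri, Oct 8: Sun, Nov 8: Wed, Dec 8: Fri.
Thursday occurs in June — 1 month.

1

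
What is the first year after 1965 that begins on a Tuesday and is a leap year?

1980

Jan 1 advances by 2 weekdays after a leap year and by 1 after a common year.
1965: Jan 1 is Friday.
1966: Saturday
1967: Sunday
1968: Monday (leap)
1969: Wednesday
1970: Thursday
1971: Friday
1972: Saturday (leap)
1973: Monday
1974: Tuesday
1975: Wednesday
1976: Thursday (leap)
1977: Saturday
1978: Sunday
1979: Monday
1980: Tuesday (leap)
1980 begins on a Tuesday and is a leap year.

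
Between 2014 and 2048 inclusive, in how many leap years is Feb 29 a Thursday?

1

Leap years in 2014–2048: 9 of them.
Feb 29 weekday advances by 5 (mod 7) from one leap year to the next four years later (or differs when a century non-leap intervenes).
Leap-day weekdays: 2016:Mon 2020:Sat 2024:Thu✓ 2028:Tue 2032:Sun 2036:Fri 2040:Wed 2044:Mon 2048:Sat
Thursday: 2024 → 1.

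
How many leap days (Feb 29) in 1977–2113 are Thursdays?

Leap years in 1977–2113: 33 of them.
Feb 29 weekday advances by 5 (mod 7) from one leap year to the next four years later (or differs when a century non-leap intervenes).
Leap-day weekdays: 1980:Fri 1984:Wed 1988:Mon 1992:Sat 1996:Thu✓ 2000:Tue 2004:Sun 2008:Fri 2012:Wed 2016:Mon 2020:Sat 2024:Thu✓ 2028:Tue …(7 more)… 2060:Sun 2064:Fri 2068:Wed 2072:Mon 2076:Sat 2080:Thu✓ 2084:Tue 2088:Sun 2092:Fri 2096:Wed 2104:Fri 2108:Wed 2112:Mon
Thursday: 1996, 2024, 2052, 2080 → 4.

4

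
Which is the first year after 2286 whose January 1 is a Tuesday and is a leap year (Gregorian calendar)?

2324

Jan 1 advances by 2 weekdays after a leap year and by 1 after a common year.
2286: Jan 1 is Friday.
2287: Saturday
2288: Sunday (leap)
2289: Tuesday
2290: Wednesday
2291: Thursday
2292: Friday (leap)
2293: Sunday
2294: Monday
2295: Tuesday
2296: Wednesday (leap)
2297: Friday
2298: Saturday
2299: Sunday
2300: Monday
2301: Tuesday
2302: Wednesday
2303: Thursday
2304: Friday (leap)
2305: Sunday
2306: Monday
2307: Tuesday
2308: Wednesday (leap)
2309: Friday
2310: Saturday
2311: Sunday
2312: Monday (leap)
2313: Wednesday
2314: Thursday
2315: Friday
2316: Saturday (leap)
2317: Monday
2318: Tuesday
2319: Wednesday
2320: Thursday (leap)
2321: Saturday
2322: Sunday
2323: Monday
2324: Tuesday (leap)
2324 begins on a Tuesday and is a leap year.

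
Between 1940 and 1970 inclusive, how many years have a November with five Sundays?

10

November has 30 days; it has five Sundays when Sunday falls among the first (month-length − 28) days — i.e. when November 1 is one of Sunday/Saturday.
November 1 by year: 1940:Fri 1941:Sat✓ 1942:Sun✓ 1943:Mon 1944:Wed 1945:Thu 1946:Fri 1947:Sat✓ 1948:Mon 1949:Tue 1950:Wed 1951:Thu 1952:Sat✓ 1953:Sun✓ 1954:Mon 1955:Tue 1956:Thu 1957:Fri 1958:Sat✓ 1959:Sun✓ 1960:Tue 1961:Wed 1962:Thu 1963:Fri 1964:Sun✓ 1965:Mon 1966:Tue 1967:Wed 1968:Fri 1969:Sat✓ 1970:Sun✓
Years with five Sundays: 1941, 1942, 1947, 1952, 1953, 1958, 1959, 1964, 1969, 1970 → 10.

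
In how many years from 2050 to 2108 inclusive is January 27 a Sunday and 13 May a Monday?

5

Check each year's weekday for January 27 and 13 May:
  2050: Thu/Fri  2051: Fri/Sat  2052: Sat/Mon  2053: Mon/Tue  2054: Tue/Wed  2055: Wed/Thu  2056: Thu/Sat  2057: Sat/Sun  2058: Sun/Mon ✓  2059: Mon/Tue  2060: Tue/Thu  2061: Thu/Fri  2062: Fri/Sat  2063: Sat/Sun  …(31 more)…  2095: Thu/Fri  2096: Fri/Sun  2097: Sun/Mon ✓  2098: Mon/Tue  2099: Tue/Wed  2100: Wed/Thu  2101: Thu/Fri  2102: Fri/Sat  2103: Sat/Sun  2104: Sun/Tue  2105: Tue/Wed  2106: Wed/Thu  2107: Thu/Fri  2108: Fri/Sun
Both conditions hold in: 2058, 2069, 2075, 2086, 2097 — 5.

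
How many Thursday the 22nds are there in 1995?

Check the 22nd of each month of 1995: Jan 22: Sun, Feb 22: Wed, Mar 22: Wed, Apr 22: Sat, May 22: Mon, Jun 22: Thu, Jul 22: Sat, Aug 22: Tue, Sep 22: Fri, Oct 22: Sun, Nov 22: Wed, Dec 22: Fri.
Thursday occurs in June — 1 month.

1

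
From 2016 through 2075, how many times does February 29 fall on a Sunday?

Leap years in 2016–2075: 15 of them.
Feb 29 weekday advances by 5 (mod 7) from one leap year to the next four years later (or differs when a century non-leap intervenes).
Leap-day weekdays: 2016:Mon 2020:Sat 2024:Thu 2028:Tue 2032:Sun✓ 2036:Fri 2040:Wed 2044:Mon 2048:Sat 2052:Thu 2056:Tue 2060:Sun✓ 2064:Fri 2068:Wed 2072:Mon
Sunday: 2032, 2060 → 2.

2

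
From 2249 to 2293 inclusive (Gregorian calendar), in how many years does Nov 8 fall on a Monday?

6

Track Nov 8's weekday year by year (advancing +1, or +2 across a Feb 29):
  2249: Thu  2250: Fri (+1)  2251: Sat (+1)  2252: Mon (+2) ✓  2253: Tue (+1)
  2254: Wed (+1)  2255: Thu (+1)  2256: Sat (+2)  2257: Sun (+1)  2258: Mon (+1) ✓
  2259: Tue (+1)  2260: Thu (+2)  2261: Fri (+1)  2262: Sat (+1)  … (17 more years) …
  2280: Mon (+2) ✓  2281: Tue (+1)  2282: Wed (+1)  2283: Thu (+1)  2284: Sat (+2)
  2285: Sun (+1)  2286: Mon (+1) ✓  2287: Tue (+1)  2288: Thu (+2)  2289: Fri (+1)
  2290: Sat (+1)  2291: Sun (+1)  2292: Tue (+2)  2293: Wed (+1)
Monday years: 2252, 2258, 2269, 2275, 2280, 2286 — 6 in total.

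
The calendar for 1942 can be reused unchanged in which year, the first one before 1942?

Two years share a calendar iff Jan 1 falls on the same weekday and both are leap or both are common. 1942: Jan 1 is Thursday, common year.
1941: Jan 1 Wednesday, common
1940: Jan 1 Monday, leap
1939: Jan 1 Sunday, common
1938: Jan 1 Saturday, common
1937: Jan 1 Friday, common
1936: Jan 1 Wednesday, leap
1935: Jan 1 Tuesday, common
1934: Jan 1 Monday, common
1933: Jan 1 Sunday, common
1932: Jan 1 Friday, leap
1931: Jan 1 Thursday, common
1931 matches on both conditions.

1931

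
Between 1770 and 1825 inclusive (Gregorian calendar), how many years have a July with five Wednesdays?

July has 31 days; it has five Wednesdays when Wednesday falls among the first (month-length − 28) days — i.e. when July 1 is one of Wednesday/Tuesday/Monday.
July 1 by year: 1770:Sun 1771:Mon✓ 1772:Wed✓ 1773:Thu 1774:Fri 1775:Sat 1776:Mon✓ 1777:Tue✓ 1778:Wed✓ 1779:Thu 1780:Sat 1781:Sun 1782:Mon✓ 1783:Tue✓ 1784:Thu …(26 more)… 1811:Mon✓ 1812:Wed✓ 1813:Thu 1814:Fri 1815:Sat 1816:Mon✓ 1817:Tue✓ 1818:Wed✓ 1819:Thu 1820:Sat 1821:Sun 1822:Mon✓ 1823:Tue✓ 1824:Thu 1825:Fri
Years with five Wednesdays: 1771, 1772, 1776, 1777, 1778, 1782, 1783, 1788, 1789, 1793, 1794, 1795, 1799, 1800, 1801, 1805, 1806, 1807, 1811, 1812, 1816, 1817, 1818, 1822, 1823 → 25.

25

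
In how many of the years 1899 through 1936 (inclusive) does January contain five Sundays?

15

January has 31 days; it has five Sundays when Sunday falls among the first (month-length − 28) days — i.e. when January 1 is one of Sunday/Saturday/Friday.
January 1 by year: 1899:Sun✓ 1900:Mon 1901:Tue 1902:Wed 1903:Thu 1904:Fri✓ 1905:Sun✓ 1906:Mon 1907:Tue 1908:Wed 1909:Fri✓ 1910:Sat✓ 1911:Sun✓ 1912:Mon 1913:Wed …(8 more)… 1922:Sun✓ 1923:Mon 1924:Tue 1925:Thu 1926:Fri✓ 1927:Sat✓ 1928:Sun✓ 1929:Tue 1930:Wed 1931:Thu 1932:Fri✓ 1933:Sun✓ 1934:Mon 1935:Tue 1936:Wed
Years with five Sundays: 1899, 1904, 1905, 1909, 1910, 1911, 1915, 1916, 1921, 1922, 1926, 1927, 1928, 1932, 1933 → 15.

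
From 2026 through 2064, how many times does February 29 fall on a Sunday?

Leap years in 2026–2064: 10 of them.
Feb 29 weekday advances by 5 (mod 7) from one leap year to the next four years later (or differs when a century non-leap intervenes).
Leap-day weekdays: 2028:Tue 2032:Sun✓ 2036:Fri 2040:Wed 2044:Mon 2048:Sat 2052:Thu 2056:Tue 2060:Sun✓ 2064:Fri
Sunday: 2032, 2060 → 2.

2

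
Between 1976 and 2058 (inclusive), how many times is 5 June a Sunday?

12

Track 5 June's weekday year by year (advancing +1, or +2 across a Feb 29):
  1976: Sat  1977: Sun (+1) ✓  1978: Mon (+1)  1979: Tue (+1)  1980: Thu (+2)
  1981: Fri (+1)  1982: Sat (+1)  1983: Sun (+1) ✓  1984: Tue (+2)  1985: Wed (+1)
  1986: Thu (+1)  1987: Fri (+1)  1988: Sun (+2) ✓  1989: Mon (+1)  … (55 more years) …
  2045: Mon (+1)  2046: Tue (+1)  2047: Wed (+1)  2048: Fri (+2)  2049: Sat (+1)
  2050: Sun (+1) ✓  2051: Mon (+1)  2052: Wed (+2)  2053: Thu (+1)  2054: Fri (+1)
  2055: Sat (+1)  2056: Mon (+2)  2057: Tue (+1)  2058: Wed (+1)
Sunday years: 1977, 1983, 1988, 1994, 2005, 2011, 2016, 2022, 2033, 2039, 2044, 2050 — 12 in total.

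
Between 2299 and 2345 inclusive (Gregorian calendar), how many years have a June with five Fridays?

June has 30 days; it has five Fridays when Friday falls among the first (month-length − 28) days — i.e. when June 1 is one of Friday/Thursday.
June 1 by year: 2299:Thu✓ 2300:Fri✓ 2301:Sat 2302:Sun 2303:Mon 2304:Wed 2305:Thu✓ 2306:Fri✓ 2307:Sat 2308:Mon 2309:Tue 2310:Wed 2311:Thu✓ 2312:Sat 2313:Sun …(17 more)… 2331:Mon 2332:Wed 2333:Thu✓ 2334:Fri✓ 2335:Sat 2336:Mon 2337:Tue 2338:Wed 2339:Thu✓ 2340:Sat 2341:Sun 2342:Mon 2343:Tue 2344:Thu✓ 2345:Fri✓
Years with five Fridays: 2299, 2300, 2305, 2306, 2311, 2316, 2317, 2322, 2323, 2328, 2333, 2334, 2339, 2344, 2345 → 15.

15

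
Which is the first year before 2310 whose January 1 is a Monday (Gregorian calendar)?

Jan 1 advances by 2 weekdays after a leap year and by 1 after a common year.
2310: Jan 1 is Saturday.
2309: Friday
2308: Wednesday (leap)
2307: Tuesday
2306: Monday
2306 begins on a Monday

2306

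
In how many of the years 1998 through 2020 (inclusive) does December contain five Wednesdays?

10

December has 31 days; it has five Wednesdays when Wednesday falls among the first (month-length − 28) days — i.e. when December 1 is one of Wednesday/Tuesday/Monday.
December 1 by year: 1998:Tue✓ 1999:Wed✓ 2000:Fri 2001:Sat 2002:Sun 2003:Mon✓ 2004:Wed✓ 2005:Thu 2006:Fri 2007:Sat 2008:Mon✓ 2009:Tue✓ 2010:Wed✓ 2011:Thu 2012:Sat 2013:Sun 2014:Mon✓ 2015:Tue✓ 2016:Thu 2017:Fri 2018:Sat 2019:Sun 2020:Tue✓
Years with five Wednesdays: 1998, 1999, 2003, 2004, 2008, 2009, 2010, 2014, 2015, 2020 → 10.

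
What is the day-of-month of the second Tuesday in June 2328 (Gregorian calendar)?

June 1, 2328 is a Friday, so the first Tuesday is the 5th.
The second Tuesday is 5 + 7 = 12.

12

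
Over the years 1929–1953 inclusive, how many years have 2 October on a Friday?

4

Track 2 October's weekday year by year (advancing +1, or +2 across a Feb 29):
  1929: Wed  1930: Thu (+1)  1931: Fri (+1) ✓  1932: Sun (+2)  1933: Mon (+1)
  1934: Tue (+1)  1935: Wed (+1)  1936: Fri (+2) ✓  1937: Sat (+1)  1938: Sun (+1)
  1939: Mon (+1)  1940: Wed (+2)  1941: Thu (+1)  1942: Fri (+1) ✓  1943: Sat (+1)
  1944: Mon (+2)  1945: Tue (+1)  1946: Wed (+1)  1947: Thu (+1)  1948: Sat (+2)
  1949: Sun (+1)  1950: Mon (+1)  1951: Tue (+1)  1952: Thu (+2)  1953: Fri (+1) ✓
Friday years: 1931, 1936, 1942, 1953 — 4 in total.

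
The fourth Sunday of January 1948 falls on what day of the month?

January 1, 1948 is a Thursday, so the first Sunday is the 4th.
The fourth Sunday is 4 + 21 = 25.

25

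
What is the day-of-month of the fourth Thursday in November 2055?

November 1, 2055 is a Monday, so the first Thursday is the 4th.
The fourth Thursday is 4 + 21 = 25.

25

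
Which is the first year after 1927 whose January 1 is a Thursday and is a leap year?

1948

Jan 1 advances by 2 weekdays after a leap year and by 1 after a common year.
1927: Jan 1 is Saturday.
1928: Sunday (leap)
1929: Tuesday
1930: Wednesday
1931: Thursday
1932: Friday (leap)
1933: Sunday
1934: Monday
1935: Tuesday
1936: Wednesday (leap)
1937: Friday
1938: Saturday
1939: Sunday
1940: Monday (leap)
1941: Wednesday
1942: Thursday
1943: Friday
1944: Saturday (leap)
1945: Monday
1946: Tuesday
1947: Wednesday
1948: Thursday (leap)
1948 begins on a Thursday and is a leap year.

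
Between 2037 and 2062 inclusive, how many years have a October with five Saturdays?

12

October has 31 days; it has five Saturdays when Saturday falls among the first (month-length − 28) days — i.e. when October 1 is one of Saturday/Friday/Thursday.
October 1 by year: 2037:Thu✓ 2038:Fri✓ 2039:Sat✓ 2040:Mon 2041:Tue 2042:Wed 2043:Thu✓ 2044:Sat✓ 2045:Sun 2046:Mon 2047:Tue 2048:Thu✓ 2049:Fri✓ 2050:Sat✓ 2051:Sun 2052:Tue 2053:Wed 2054:Thu✓ 2055:Fri✓ 2056:Sun 2057:Mon 2058:Tue 2059:Wed 2060:Fri✓ 2061:Sat✓ 2062:Sun
Years with five Saturdays: 2037, 2038, 2039, 2043, 2044, 2048, 2049, 2050, 2054, 2055, 2060, 2061 → 12.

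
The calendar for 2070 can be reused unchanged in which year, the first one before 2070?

Two years share a calendar iff Jan 1 falls on the same weekday and both are leap or both are common. 2070: Jan 1 is Wednesday, common year.
2069: Jan 1 Tuesday, common
2068: Jan 1 Sunday, leap
2067: Jan 1 Saturday, common
2066: Jan 1 Friday, common
2065: Jan 1 Thursday, common
2064: Jan 1 Tuesday, leap
2063: Jan 1 Monday, common
2062: Jan 1 Sunday, common
2061: Jan 1 Saturday, common
2060: Jan 1 Thursday, leap
2059: Jan 1 Wednesday, common
2059 matches on both conditions.

2059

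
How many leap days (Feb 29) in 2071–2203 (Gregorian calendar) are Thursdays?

Leap years in 2071–2203: 31 of them.
Feb 29 weekday advances by 5 (mod 7) from one leap year to the next four years later (or differs when a century non-leap intervenes).
Leap-day weekdays: 2072:Mon 2076:Sat 2080:Thu✓ 2084:Tue 2088:Sun 2092:Fri 2096:Wed 2104:Fri 2108:Wed 2112:Mon 2116:Sat 2120:Thu✓ 2124:Tue …(5 more)… 2148:Thu✓ 2152:Tue 2156:Sun 2160:Fri 2164:Wed 2168:Mon 2172:Sat 2176:Thu✓ 2180:Tue 2184:Sun 2188:Fri 2192:Wed 2196:Mon
Thursday: 2080, 2120, 2148, 2176 → 4.

4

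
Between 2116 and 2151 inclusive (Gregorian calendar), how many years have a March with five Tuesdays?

March has 31 days; it has five Tuesdays when Tuesday falls among the first (month-length − 28) days — i.e. when March 1 is one of Tuesday/Monday/Sunday.
March 1 by year: 2116:Sun✓ 2117:Mon✓ 2118:Tue✓ 2119:Wed 2120:Fri 2121:Sat 2122:Sun✓ 2123:Mon✓ 2124:Wed 2125:Thu 2126:Fri 2127:Sat 2128:Mon✓ 2129:Tue✓ 2130:Wed …(6 more)… 2137:Fri 2138:Sat 2139:Sun✓ 2140:Tue✓ 2141:Wed 2142:Thu 2143:Fri 2144:Sun✓ 2145:Mon✓ 2146:Tue✓ 2147:Wed 2148:Fri 2149:Sat 2150:Sun✓ 2151:Mon✓
Years with five Tuesdays: 2116, 2117, 2118, 2122, 2123, 2128, 2129, 2133, 2134, 2135, 2139, 2140, 2144, 2145, 2146, 2150, 2151 → 17.

17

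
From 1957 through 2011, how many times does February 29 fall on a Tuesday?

Leap years in 1957–2011: 13 of them.
Feb 29 weekday advances by 5 (mod 7) from one leap year to the next four years later (or differs when a century non-leap intervenes).
Leap-day weekdays: 1960:Mon 1964:Sat 1968:Thu 1972:Tue✓ 1976:Sun 1980:Fri 1984:Wed 1988:Mon 1992:Sat 1996:Thu 2000:Tue✓ 2004:Sun 2008:Fri
Tuesday: 1972, 2000 → 2.

2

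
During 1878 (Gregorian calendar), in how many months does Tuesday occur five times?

A month of length L has five Tuesdays iff its first Tuesday is on day ≤ L−28 (so day 1–3 in a 31-day month, 1–2 in a 30-day month, day 1 in a leap February).
Checking each month of 1878: Jan starts Tue (31d) ✓; Feb starts Fri (28d); Mar starts Fri (31d); Apr starts Mon (30d) ✓; May starts Wed (31d); Jun starts Sat (30d); Jul starts Mon (31d) ✓; Aug starts Thu (31d); Sep starts Sun (30d); Oct starts Tue (31d) ✓; Nov starts Fri (30d); Dec starts Sun (31d) ✓.
Five-Tuesday months: January, April, July, October, December → 5.

5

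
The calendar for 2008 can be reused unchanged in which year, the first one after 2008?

Two years share a calendar iff Jan 1 falls on the same weekday and both are leap or both are common. 2008: Jan 1 is Tuesday, leap year.
2009: Jan 1 Thursday, common
2010: Jan 1 Friday, common
2011: Jan 1 Saturday, common
2012: Jan 1 Sunday, leap
2013: Jan 1 Tuesday, common
2014: Jan 1 Wednesday, common
2015: Jan 1 Thursday, common
2016: Jan 1 Friday, leap
2017: Jan 1 Sunday, common
2018: Jan 1 Monday, common
2019: Jan 1 Tuesday, common
2020: Jan 1 Wednesday, leap
2021: Jan 1 Friday, common
2022: Jan 1 Saturday, common
2023: Jan 1 Sunday, common
2024: Jan 1 Monday, leap
2025: Jan 1 Wednesday, common
2026: Jan 1 Thursday, common
2027: Jan 1 Friday, common
2028: Jan 1 Saturday, leap
2029: Jan 1 Monday, common
2030: Jan 1 Tuesday, common
2031: Jan 1 Wednesday, common
2032: Jan 1 Thursday, leap
2033: Jan 1 Saturday, common
2034: Jan 1 Sunday, common
2035: Jan 1 Monday, common
2036: Jan 1 Tuesday, leap
2036 matches on both conditions.

2036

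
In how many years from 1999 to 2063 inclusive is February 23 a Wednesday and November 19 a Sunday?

3

Check each year's weekday for February 23 and November 19:
  1999: Tue/Fri  2000: Wed/Sun ✓  2001: Fri/Mon  2002: Sat/Tue  2003: Sun/Wed  2004: Mon/Fri  2005: Wed/Sat  2006: Thu/Sun  2007: Fri/Mon  2008: Sat/Wed  2009: Mon/Thu  2010: Tue/Fri  2011: Wed/Sat  2012: Thu/Mon  …(37 more)…  2050: Wed/Sat  2051: Thu/Sun  2052: Fri/Tue  2053: Sun/Wed  2054: Mon/Thu  2055: Tue/Fri  2056: Wed/Sun ✓  2057: Fri/Mon  2058: Sat/Tue  2059: Sun/Wed  2060: Mon/Fri  2061: Wed/Sat  2062: Thu/Sun  2063: Fri/Mon
Both conditions hold in: 2000, 2028, 2056 — 3.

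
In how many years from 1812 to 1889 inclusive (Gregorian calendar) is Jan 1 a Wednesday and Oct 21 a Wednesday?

3

Check each year's weekday for Jan 1 and Oct 21:
  1812: Wed/Wed ✓  1813: Fri/Thu  1814: Sat/Fri  1815: Sun/Sat  1816: Mon/Mon  1817: Wed/Tue  1818: Thu/Wed  1819: Fri/Thu  1820: Sat/Sat  1821: Mon/Sun  1822: Tue/Mon  1823: Wed/Tue  1824: Thu/Thu  1825: Sat/Fri  …(50 more)…  1876: Sat/Sat  1877: Mon/Sun  1878: Tue/Mon  1879: Wed/Tue  1880: Thu/Thu  1881: Sat/Fri  1882: Sun/Sat  1883: Mon/Sun  1884: Tue/Tue  1885: Thu/Wed  1886: Fri/Thu  1887: Sat/Fri  1888: Sun/Sun  1889: Tue/Mon
Both conditions hold in: 1812, 1840, 1868 — 3.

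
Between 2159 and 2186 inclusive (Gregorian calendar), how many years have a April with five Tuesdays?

April has 30 days; it has five Tuesdays when Tuesday falls among the first (month-length − 28) days — i.e. when April 1 is one of Tuesday/Monday.
April 1 by year: 2159:Sun 2160:Tue✓ 2161:Wed 2162:Thu 2163:Fri 2164:Sun 2165:Mon✓ 2166:Tue✓ 2167:Wed 2168:Fri 2169:Sat 2170:Sun 2171:Mon✓ 2172:Wed 2173:Thu 2174:Fri 2175:Sat 2176:Mon✓ 2177:Tue✓ 2178:Wed 2179:Thu 2180:Sat 2181:Sun 2182:Mon✓ 2183:Tue✓ 2184:Thu 2185:Fri 2186:Sat
Years with five Tuesdays: 2160, 2165, 2166, 2171, 2176, 2177, 2182, 2183 → 8.

8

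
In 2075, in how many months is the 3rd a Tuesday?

2

Check the 3rd of each month of 2075: Jan 3: Thu, Feb 3: Sun, Mar 3: Sun, Apr 3: Wed, May 3: Fri, Jun 3: Mon, Jul 3: Wed, Aug 3: Sat, Sep 3: Tue, Oct 3: Thu, Nov 3: Sun, Dec 3: Tue.
Tuesday occurs in September, December — 2 months.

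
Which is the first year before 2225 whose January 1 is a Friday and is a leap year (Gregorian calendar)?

Jan 1 advances by 2 weekdays after a leap year and by 1 after a common year.
2225: Jan 1 is Saturday.
2224: Thursday (leap)
2223: Wednesday
2222: Tuesday
2221: Monday
2220: Saturday (leap)
2219: Friday
2218: Thursday
2217: Wednesday
2216: Monday (leap)
2215: Sunday
2214: Saturday
2213: Friday
2212: Wednesday (leap)
2211: Tuesday
2210: Monday
2209: Sunday
2208: Friday (leap)
2208 begins on a Friday and is a leap year.

2208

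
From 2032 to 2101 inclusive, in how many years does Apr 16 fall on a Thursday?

Track Apr 16's weekday year by year (advancing +1, or +2 across a Feb 29):
  2032: Fri  2033: Sat (+1)  2034: Sun (+1)  2035: Mon (+1)  2036: Wed (+2)
  2037: Thu (+1) ✓  2038: Fri (+1)  2039: Sat (+1)  2040: Mon (+2)  2041: Tue (+1)
  2042: Wed (+1)  2043: Thu (+1) ✓  2044: Sat (+2)  2045: Sun (+1)  … (42 more years) …
  2088: Fri (+2)  2089: Sat (+1)  2090: Sun (+1)  2091: Mon (+1)  2092: Wed (+2)
  2093: Thu (+1) ✓  2094: Fri (+1)  2095: Sat (+1)  2096: Mon (+2)  2097: Tue (+1)
  2098: Wed (+1)  2099: Thu (+1) ✓  2100: Fri (+1)  2101: Sat (+1)
Thursday years: 2037, 2043, 2048, 2054, 2065, 2071, 2076, 2082, 2093, 2099 — 10 in total.

10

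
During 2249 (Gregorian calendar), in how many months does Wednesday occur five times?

A month of length L has five Wednesdays iff its first Wednesday is on day ≤ L−28 (so day 1–3 in a 31-day month, 1–2 in a 30-day month, day 1 in a leap February).
Checking each month of 2249: Jan starts Mon (31d) ✓; Feb starts Thu (28d); Mar starts Thu (31d); Apr starts Sun (30d); May starts Tue (31d) ✓; Jun starts Fri (30d); Jul starts Sun (31d); Aug starts Wed (31d) ✓; Sep starts Sat (30d); Oct starts Mon (31d) ✓; Nov starts Thu (30d); Dec starts Sat (31d).
Five-Wednesday months: January, May, August, October → 4.

4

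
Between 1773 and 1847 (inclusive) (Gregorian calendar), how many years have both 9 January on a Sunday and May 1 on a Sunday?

Check each year's weekday for 9 January and May 1:
  1773: Sat/Sat  1774: Sun/Sun ✓  1775: Mon/Mon  1776: Tue/Wed  1777: Thu/Thu  1778: Fri/Fri  1779: Sat/Sat  1780: Sun/Mon  1781: Tue/Tue  1782: Wed/Wed  1783: Thu/Thu  1784: Fri/Sat  1785: Sun/Sun ✓  1786: Mon/Mon  …(47 more)…  1834: Thu/Thu  1835: Fri/Fri  1836: Sat/Sun  1837: Mon/Mon  1838: Tue/Tue  1839: Wed/Wed  1840: Thu/Fri  1841: Sat/Sat  1842: Sun/Sun ✓  1843: Mon/Mon  1844: Tue/Wed  1845: Thu/Thu  1846: Fri/Fri  1847: Sat/Sat
Both conditions hold in: 1774, 1785, 1791, 1803, 1814, 1825, 1831, 1842 — 8.

8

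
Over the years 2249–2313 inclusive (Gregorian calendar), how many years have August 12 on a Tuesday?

Track August 12's weekday year by year (advancing +1, or +2 across a Feb 29):
  2249: Sun  2250: Mon (+1)  2251: Tue (+1) ✓  2252: Thu (+2)  2253: Fri (+1)
  2254: Sat (+1)  2255: Sun (+1)  2256: Tue (+2) ✓  2257: Wed (+1)  2258: Thu (+1)
  2259: Fri (+1)  2260: Sun (+2)  2261: Mon (+1)  2262: Tue (+1) ✓  … (37 more years) …
  2300: Sun (+1)  2301: Mon (+1)  2302: Tue (+1) ✓  2303: Wed (+1)  2304: Fri (+2)
  2305: Sat (+1)  2306: Sun (+1)  2307: Mon (+1)  2308: Wed (+2)  2309: Thu (+1)
  2310: Fri (+1)  2311: Sat (+1)  2312: Mon (+2)  2313: Tue (+1) ✓
Tuesday years: 2251, 2256, 2262, 2273, 2279, 2284, 2290, 2302, 2313 — 9 in total.

9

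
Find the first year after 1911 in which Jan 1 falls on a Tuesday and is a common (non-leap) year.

1918

Jan 1 advances by 2 weekdays after a leap year and by 1 after a common year.
1911: Jan 1 is Sunday.
1912: Monday (leap)
1913: Wednesday
1914: Thursday
1915: Friday
1916: Saturday (leap)
1917: Monday
1918: Tuesday
1918 begins on a Tuesday and is a common year.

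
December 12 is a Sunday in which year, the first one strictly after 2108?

From one year to the next, a fixed date's weekday advances by 1, or by 2 when a Feb 29 lies between the two dates.
2108: December 12 is Wednesday.
2109: Thursday (+1)
2110: Friday (+1)
2111: Saturday (+1)
2112: Monday (+2)
2113: Tuesday (+1)
2114: Wednesday (+1)
2115: Thursday (+1)
2116: Saturday (+2)
2117: Sunday (+1)
December 12 falls on a Sunday in 2117.

2117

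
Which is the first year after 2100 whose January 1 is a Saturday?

2101

Jan 1 advances by 2 weekdays after a leap year and by 1 after a common year.
2100: Jan 1 is Friday.
2101: Saturday
2101 begins on a Saturday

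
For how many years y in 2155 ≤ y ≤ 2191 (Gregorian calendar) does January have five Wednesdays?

15

January has 31 days; it has five Wednesdays when Wednesday falls among the first (month-length − 28) days — i.e. when January 1 is one of Wednesday/Tuesday/Monday.
January 1 by year: 2155:Wed✓ 2156:Thu 2157:Sat 2158:Sun 2159:Mon✓ 2160:Tue✓ 2161:Thu 2162:Fri 2163:Sat 2164:Sun 2165:Tue✓ 2166:Wed✓ 2167:Thu 2168:Fri 2169:Sun …(7 more)… 2177:Wed✓ 2178:Thu 2179:Fri 2180:Sat 2181:Mon✓ 2182:Tue✓ 2183:Wed✓ 2184:Thu 2185:Sat 2186:Sun 2187:Mon✓ 2188:Tue✓ 2189:Thu 2190:Fri 2191:Sat
Years with five Wednesdays: 2155, 2159, 2160, 2165, 2166, 2170, 2171, 2172, 2176, 2177, 2181, 2182, 2183, 2187, 2188 → 15.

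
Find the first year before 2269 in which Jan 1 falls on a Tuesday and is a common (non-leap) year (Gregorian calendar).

2267

Jan 1 advances by 2 weekdays after a leap year and by 1 after a common year.
2269: Jan 1 is Friday.
2268: Wednesday (leap)
2267: Tuesday
2267 begins on a Tuesday and is a common year.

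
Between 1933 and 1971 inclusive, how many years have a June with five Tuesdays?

12

June has 30 days; it has five Tuesdays when Tuesday falls among the first (month-length − 28) days — i.e. when June 1 is one of Tuesday/Monday.
June 1 by year: 1933:Thu 1934:Fri 1935:Sat 1936:Mon✓ 1937:Tue✓ 1938:Wed 1939:Thu 1940:Sat 1941:Sun 1942:Mon✓ 1943:Tue✓ 1944:Thu 1945:Fri 1946:Sat 1947:Sun …(9 more)… 1957:Sat 1958:Sun 1959:Mon✓ 1960:Wed 1961:Thu 1962:Fri 1963:Sat 1964:Mon✓ 1965:Tue✓ 1966:Wed 1967:Thu 1968:Sat 1969:Sun 1970:Mon✓ 1971:Tue✓
Years with five Tuesdays: 1936, 1937, 1942, 1943, 1948, 1953, 1954, 1959, 1964, 1965, 1970, 1971 → 12.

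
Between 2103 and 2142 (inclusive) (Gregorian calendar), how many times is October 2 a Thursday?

Track October 2's weekday year by year (advancing +1, or +2 across a Feb 29):
  2103: Tue  2104: Thu (+2) ✓  2105: Fri (+1)  2106: Sat (+1)  2107: Sun (+1)
  2108: Tue (+2)  2109: Wed (+1)  2110: Thu (+1) ✓  2111: Fri (+1)  2112: Sun (+2)
  2113: Mon (+1)  2114: Tue (+1)  2115: Wed (+1)  2116: Fri (+2)  … (12 more years) …
  2129: Sun (+1)  2130: Mon (+1)  2131: Tue (+1)  2132: Thu (+2) ✓  2133: Fri (+1)
  2134: Sat (+1)  2135: Sun (+1)  2136: Tue (+2)  2137: Wed (+1)  2138: Thu (+1) ✓
  2139: Fri (+1)  2140: Sun (+2)  2141: Mon (+1)  2142: Tue (+1)
Thursday years: 2104, 2110, 2121, 2127, 2132, 2138 — 6 in total.

6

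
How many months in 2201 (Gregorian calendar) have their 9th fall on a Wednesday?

Check the 9th of each month of 2201: Jan 9: Fri, Feb 9: Mon, Mar 9: Mon, Apr 9: Thu, May 9: Sat, Jun 9: Tue, Jul 9: Thu, Aug 9: Sun, Sep 9: Wed, Oct 9: Fri, Nov 9: Mon, Dec 9: Wed.
Wednesday occurs in September, December — 2 months.

2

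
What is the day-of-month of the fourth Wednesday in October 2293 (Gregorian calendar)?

25

October 1, 2293 is a Sunday, so the first Wednesday is the 4th.
The fourth Wednesday is 4 + 21 = 25.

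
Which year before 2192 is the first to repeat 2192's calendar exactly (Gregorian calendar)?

Two years share a calendar iff Jan 1 falls on the same weekday and both are leap or both are common. 2192: Jan 1 is Sunday, leap year.
2191: Jan 1 Saturday, common
2190: Jan 1 Friday, common
2189: Jan 1 Thursday, common
2188: Jan 1 Tuesday, leap
2187: Jan 1 Monday, common
2186: Jan 1 Sunday, common
2185: Jan 1 Saturday, common
2184: Jan 1 Thursday, leap
2183: Jan 1 Wednesday, common
2182: Jan 1 Tuesday, common
2181: Jan 1 Monday, common
2180: Jan 1 Saturday, leap
2179: Jan 1 Friday, common
2178: Jan 1 Thursday, common
2177: Jan 1 Wednesday, common
2176: Jan 1 Monday, leap
2175: Jan 1 Sunday, common
2174: Jan 1 Saturday, common
2173: Jan 1 Friday, common
2172: Jan 1 Wednesday, leap
2171: Jan 1 Tuesday, common
2170: Jan 1 Monday, common
2169: Jan 1 Sunday, common
2168: Jan 1 Friday, leap
2167: Jan 1 Thursday, common
2166: Jan 1 Wednesday, common
2165: Jan 1 Tuesday, common
2164: Jan 1 Sunday, leap
2164 matches on both conditions.

2164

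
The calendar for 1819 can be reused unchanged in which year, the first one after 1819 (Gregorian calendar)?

Two years share a calendar iff Jan 1 falls on the same weekday and both are leap or both are common. 1819: Jan 1 is Friday, common year.
1820: Jan 1 Saturday, leap
1821: Jan 1 Monday, common
1822: Jan 1 Tuesday, common
1823: Jan 1 Wednesday, common
1824: Jan 1 Thursday, leap
1825: Jan 1 Saturday, common
1826: Jan 1 Sunday, common
1827: Jan 1 Monday, common
1828: Jan 1 Tuesday, leap
1829: Jan 1 Thursday, common
1830: Jan 1 Friday, common
1830 matches on both conditions.

1830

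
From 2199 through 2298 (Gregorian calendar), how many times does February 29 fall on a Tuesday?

3

Leap years in 2199–2298: 24 of them.
Feb 29 weekday advances by 5 (mod 7) from one leap year to the next four years later (or differs when a century non-leap intervenes).
Leap-day weekdays: 2204:Wed 2208:Mon 2212:Sat 2216:Thu 2220:Tue✓ 2224:Sun 2228:Fri 2232:Wed 2236:Mon 2240:Sat 2244:Thu 2248:Tue✓ 2252:Sun 2256:Fri 2260:Wed 2264:Mon 2268:Sat 2272:Thu 2276:Tue✓ 2280:Sun 2284:Fri 2288:Wed 2292:Mon 2296:Sat
Tuesday: 2220, 2248, 2276 → 3.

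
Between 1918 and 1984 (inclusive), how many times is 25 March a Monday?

Track 25 March's weekday year by year (advancing +1, or +2 across a Feb 29):
  1918: Mon ✓  1919: Tue (+1)  1920: Thu (+2)  1921: Fri (+1)  1922: Sat (+1)
  1923: Sun (+1)  1924: Tue (+2)  1925: Wed (+1)  1926: Thu (+1)  1927: Fri (+1)
  1928: Sun (+2)  1929: Mon (+1) ✓  1930: Tue (+1)  1931: Wed (+1)  … (39 more years) …
  1971: Thu (+1)  1972: Sat (+2)  1973: Sun (+1)  1974: Mon (+1) ✓  1975: Tue (+1)
  1976: Thu (+2)  1977: Fri (+1)  1978: Sat (+1)  1979: Sun (+1)  1980: Tue (+2)
  1981: Wed (+1)  1982: Thu (+1)  1983: Fri (+1)  1984: Sun (+2)
Monday years: 1918, 1929, 1935, 1940, 1946, 1957, 1963, 1968, 1974 — 9 in total.

9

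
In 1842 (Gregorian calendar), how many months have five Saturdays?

A month of length L has five Saturdays iff its first Saturday is on day ≤ L−28 (so day 1–3 in a 31-day month, 1–2 in a 30-day month, day 1 in a leap February).
Checking each month of 1842: Jan starts Sat (31d) ✓; Feb starts Tue (28d); Mar starts Tue (31d); Apr starts Fri (30d) ✓; May starts Sun (31d); Jun starts Wed (30d); Jul starts Fri (31d) ✓; Aug starts Mon (31d); Sep starts Thu (30d); Oct starts Sat (31d) ✓; Nov starts Tue (30d); Dec starts Thu (31d) ✓.
Five-Saturday months: January, April, July, October, December → 5.

5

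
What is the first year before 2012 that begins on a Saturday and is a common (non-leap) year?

Jan 1 advances by 2 weekdays after a leap year and by 1 after a common year.
2012: Jan 1 is Sunday (leap).
2011: Saturday
2011 begins on a Saturday and is a common year.

2011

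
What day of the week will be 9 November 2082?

January 1, 2082 is a Thursday.
November 9 is day 313 of the year, i.e. 312 days after Jan 1.
312 mod 7 = 4, so advance 4 weekdays from Thursday: Monday.

Monday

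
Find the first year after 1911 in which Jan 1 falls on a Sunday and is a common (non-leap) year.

1922

Jan 1 advances by 2 weekdays after a leap year and by 1 after a common year.
1911: Jan 1 is Sunday.
1912: Monday (leap)
1913: Wednesday
1914: Thursday
1915: Friday
1916: Saturday (leap)
1917: Monday
1918: Tuesday
1919: Wednesday
1920: Thursday (leap)
1921: Saturday
1922: Sunday
1922 begins on a Sunday and is a common year.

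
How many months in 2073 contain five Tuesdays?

4

A month of length L has five Tuesdays iff its first Tuesday is on day ≤ L−28 (so day 1–3 in a 31-day month, 1–2 in a 30-day month, day 1 in a leap February).
Checking each month of 2073: Jan starts Sun (31d) ✓; Feb starts Wed (28d); Mar starts Wed (31d); Apr starts Sat (30d); May starts Mon (31d) ✓; Jun starts Thu (30d); Jul starts Sat (31d); Aug starts Tue (31d) ✓; Sep starts Fri (30d); Oct starts Sun (31d) ✓; Nov starts Wed (30d); Dec starts Fri (31d).
Five-Tuesday months: January, May, August, October → 4.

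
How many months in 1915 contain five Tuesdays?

4

A month of length L has five Tuesdays iff its first Tuesday is on day ≤ L−28 (so day 1–3 in a 31-day month, 1–2 in a 30-day month, day 1 in a leap February).
Checking each month of 1915: Jan starts Fri (31d); Feb starts Mon (28d); Mar starts Mon (31d) ✓; Apr starts Thu (30d); May starts Sat (31d); Jun starts Tue (30d) ✓; Jul starts Thu (31d); Aug starts Sun (31d) ✓; Sep starts Wed (30d); Oct starts Fri (31d); Nov starts Mon (30d) ✓; Dec starts Wed (31d).
Five-Tuesday months: March, June, August, November → 4.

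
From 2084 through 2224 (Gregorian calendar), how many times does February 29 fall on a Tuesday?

Leap years in 2084–2224: 34 of them.
Feb 29 weekday advances by 5 (mod 7) from one leap year to the next four years later (or differs when a century non-leap intervenes).
Leap-day weekdays: 2084:Tue✓ 2088:Sun 2092:Fri 2096:Wed 2104:Fri 2108:Wed 2112:Mon 2116:Sat 2120:Thu 2124:Tue✓ 2128:Sun 2132:Fri 2136:Wed …(8 more)… 2172:Sat 2176:Thu 2180:Tue✓ 2184:Sun 2188:Fri 2192:Wed 2196:Mon 2204:Wed 2208:Mon 2212:Sat 2216:Thu 2220:Tue✓ 2224:Sun
Tuesday: 2084, 2124, 2152, 2180, 2220 → 5.

5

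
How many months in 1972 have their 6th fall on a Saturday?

Check the 6th of each month of 1972: Jan 6: Thu, Feb 6: Sun, Mar 6: Mon, Apr 6: Thu, May 6: Sat, Jun 6: Tue, Jul 6: Thu, Aug 6: Sun, Sep 6: Wed, Oct 6: Fri, Nov 6: Mon, Dec 6: Wed.
Saturday occurs in May — 1 month.

1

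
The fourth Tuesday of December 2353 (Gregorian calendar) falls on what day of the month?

December 1, 2353 is a Tuesday, so the first Tuesday is the 1st.
The fourth Tuesday is 1 + 21 = 22.

22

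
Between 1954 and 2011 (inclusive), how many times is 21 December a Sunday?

Track 21 December's weekday year by year (advancing +1, or +2 across a Feb 29):
  1954: Tue  1955: Wed (+1)  1956: Fri (+2)  1957: Sat (+1)  1958: Sun (+1) ✓
  1959: Mon (+1)  1960: Wed (+2)  1961: Thu (+1)  1962: Fri (+1)  1963: Sat (+1)
  1964: Mon (+2)  1965: Tue (+1)  1966: Wed (+1)  1967: Thu (+1)  … (30 more years) …
  1998: Mon (+1)  1999: Tue (+1)  2000: Thu (+2)  2001: Fri (+1)  2002: Sat (+1)
  2003: Sun (+1) ✓  2004: Tue (+2)  2005: Wed (+1)  2006: Thu (+1)  2007: Fri (+1)
  2008: Sun (+2) ✓  2009: Mon (+1)  2010: Tue (+1)  2011: Wed (+1)
Sunday years: 1958, 1969, 1975, 1980, 1986, 1997, 2003, 2008 — 8 in total.

8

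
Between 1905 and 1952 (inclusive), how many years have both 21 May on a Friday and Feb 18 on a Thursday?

Check each year's weekday for 21 May and Feb 18:
  1905: Sun/Sat  1906: Mon/Sun  1907: Tue/Mon  1908: Thu/Tue  1909: Fri/Thu ✓  1910: Sat/Fri  1911: Sun/Sat  1912: Tue/Sun  1913: Wed/Tue  1914: Thu/Wed  1915: Fri/Thu ✓  1916: Sun/Fri  1917: Mon/Sun  1918: Tue/Mon  …(20 more)…  1939: Sun/Sat  1940: Tue/Sun  1941: Wed/Tue  1942: Thu/Wed  1943: Fri/Thu ✓  1944: Sun/Fri  1945: Mon/Sun  1946: Tue/Mon  1947: Wed/Tue  1948: Fri/Wed  1949: Sat/Fri  1950: Sun/Sat  1951: Mon/Sun  1952: Wed/Mon
Both conditions hold in: 1909, 1915, 1926, 1937, 1943 — 5.

5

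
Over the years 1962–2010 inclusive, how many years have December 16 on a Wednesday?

7

Track December 16's weekday year by year (advancing +1, or +2 across a Feb 29):
  1962: Sun  1963: Mon (+1)  1964: Wed (+2) ✓  1965: Thu (+1)  1966: Fri (+1)
  1967: Sat (+1)  1968: Mon (+2)  1969: Tue (+1)  1970: Wed (+1) ✓  1971: Thu (+1)
  1972: Sat (+2)  1973: Sun (+1)  1974: Mon (+1)  1975: Tue (+1)  … (21 more years) …
  1997: Tue (+1)  1998: Wed (+1) ✓  1999: Thu (+1)  2000: Sat (+2)  2001: Sun (+1)
  2002: Mon (+1)  2003: Tue (+1)  2004: Thu (+2)  2005: Fri (+1)  2006: Sat (+1)
  2007: Sun (+1)  2008: Tue (+2)  2009: Wed (+1) ✓  2010: Thu (+1)
Wednesday years: 1964, 1970, 1981, 1987, 1992, 1998, 2009 — 7 in total.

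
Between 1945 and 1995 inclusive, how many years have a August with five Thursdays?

22

August has 31 days; it has five Thursdays when Thursday falls among the first (month-length − 28) days — i.e. when August 1 is one of Thursday/Wednesday/Tuesday.
August 1 by year: 1945:Wed✓ 1946:Thu✓ 1947:Fri 1948:Sun 1949:Mon 1950:Tue✓ 1951:Wed✓ 1952:Fri 1953:Sat 1954:Sun 1955:Mon 1956:Wed✓ 1957:Thu✓ 1958:Fri 1959:Sat …(21 more)… 1981:Sat 1982:Sun 1983:Mon 1984:Wed✓ 1985:Thu✓ 1986:Fri 1987:Sat 1988:Mon 1989:Tue✓ 1990:Wed✓ 1991:Thu✓ 1992:Sat 1993:Sun 1994:Mon 1995:Tue✓
Years with five Thursdays: 1945, 1946, 1950, 1951, 1956, 1957, 1961, 1962, 1963, 1967, 1968, 1972, 1973, 1974, 1978, 1979, 1984, 1985, 1989, 1990, 1991, 1995 → 22.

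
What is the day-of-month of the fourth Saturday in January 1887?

22

January 1, 1887 is a Saturday, so the first Saturday is the 1st.
The fourth Saturday is 1 + 21 = 22.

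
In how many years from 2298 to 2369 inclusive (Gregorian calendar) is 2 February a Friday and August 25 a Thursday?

0

Check each year's weekday for 2 February and August 25:
  2298: Wed/Thu  2299: Thu/Fri  2300: Fri/Sat  2301: Sat/Sun  2302: Sun/Mon  2303: Mon/Tue  2304: Tue/Thu  2305: Thu/Fri  2306: Fri/Sat  2307: Sat/Sun  2308: Sun/Tue  2309: Tue/Wed  2310: Wed/Thu  2311: Thu/Fri  …(44 more)…  2356: Thu/Sat  2357: Sat/Sun  2358: Sun/Mon  2359: Mon/Tue  2360: Tue/Thu  2361: Thu/Fri  2362: Fri/Sat  2363: Sat/Sun  2364: Sun/Tue  2365: Tue/Wed  2366: Wed/Thu  2367: Thu/Fri  2368: Fri/Sun  2369: Sun/Mon
Both conditions hold in: no year — 0.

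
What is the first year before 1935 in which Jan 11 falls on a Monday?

From one year to the next, a fixed date's weekday advances by 1, or by 2 when a Feb 29 lies between the two dates.
1935: January 11 is Friday.
1934: Thursday (−1)
1933: Wednesday (−1)
1932: Monday (−2)
Jan 11 falls on a Monday in 1932.

1932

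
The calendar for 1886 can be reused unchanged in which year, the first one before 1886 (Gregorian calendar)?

1875

Two years share a calendar iff Jan 1 falls on the same weekday and both are leap or both are common. 1886: Jan 1 is Friday, common year.
1885: Jan 1 Thursday, common
1884: Jan 1 Tuesday, leap
1883: Jan 1 Monday, common
1882: Jan 1 Sunday, common
1881: Jan 1 Saturday, common
1880: Jan 1 Thursday, leap
1879: Jan 1 Wednesday, common
1878: Jan 1 Tuesday, common
1877: Jan 1 Monday, common
1876: Jan 1 Saturday, leap
1875: Jan 1 Friday, common
1875 matches on both conditions.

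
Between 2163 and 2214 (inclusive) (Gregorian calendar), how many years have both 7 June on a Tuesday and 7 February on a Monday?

6

Check each year's weekday for 7 June and 7 February:
  2163: Tue/Mon ✓  2164: Thu/Tue  2165: Fri/Thu  2166: Sat/Fri  2167: Sun/Sat  2168: Tue/Sun  2169: Wed/Tue  2170: Thu/Wed  2171: Fri/Thu  2172: Sun/Fri  2173: Mon/Sun  2174: Tue/Mon ✓  2175: Wed/Tue  2176: Fri/Wed  …(24 more)…  2201: Sun/Sat  2202: Mon/Sun  2203: Tue/Mon ✓  2204: Thu/Tue  2205: Fri/Thu  2206: Sat/Fri  2207: Sun/Sat  2208: Tue/Sun  2209: Wed/Tue  2210: Thu/Wed  2211: Fri/Thu  2212: Sun/Fri  2213: Mon/Sun  2214: Tue/Mon ✓
Both conditions hold in: 2163, 2174, 2185, 2191, 2203, 2214 — 6.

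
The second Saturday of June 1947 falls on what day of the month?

14

June 1, 1947 is a Sunday, so the first Saturday is the 7th.
The second Saturday is 7 + 7 = 14.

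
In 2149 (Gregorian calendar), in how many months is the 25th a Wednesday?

Check the 25th of each month of 2149: Jan 25: Sat, Feb 25: Tue, Mar 25: Tue, Apr 25: Fri, May 25: Sun, Jun 25: Wed, Jul 25: Fri, Aug 25: Mon, Sep 25: Thu, Oct 25: Sat, Nov 25: Tue, Dec 25: Thu.
Wednesday occurs in June — 1 month.

1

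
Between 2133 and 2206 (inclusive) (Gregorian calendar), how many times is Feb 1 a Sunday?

Track Feb 1's weekday year by year (advancing +1, or +2 across a Feb 29):
  2133: Sun ✓  2134: Mon (+1)  2135: Tue (+1)  2136: Wed (+1)  2137: Fri (+2)
  2138: Sat (+1)  2139: Sun (+1) ✓  2140: Mon (+1)  2141: Wed (+2)  2142: Thu (+1)
  2143: Fri (+1)  2144: Sat (+1)  2145: Mon (+2)  2146: Tue (+1)  … (46 more years) …
  2193: Fri (+2)  2194: Sat (+1)  2195: Sun (+1) ✓  2196: Mon (+1)  2197: Wed (+2)
  2198: Thu (+1)  2199: Fri (+1)  2200: Sat (+1)  2201: Sun (+1) ✓  2202: Mon (+1)
  2203: Tue (+1)  2204: Wed (+1)  2205: Fri (+2)  2206: Sat (+1)
Sunday years: 2133, 2139, 2150, 2156, 2161, 2167, 2178, 2184, 2189, 2195, 2201 — 11 in total.

11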